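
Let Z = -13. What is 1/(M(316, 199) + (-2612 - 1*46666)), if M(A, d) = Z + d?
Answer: -1/49092 ≈ -2.0370e-5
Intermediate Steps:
M(A, d) = -13 + d
1/(M(316, 199) + (-2612 - 1*46666)) = 1/((-13 + 199) + (-2612 - 1*46666)) = 1/(186 + (-2612 - 46666)) = 1/(186 - 49278) = 1/(-49092) = -1/49092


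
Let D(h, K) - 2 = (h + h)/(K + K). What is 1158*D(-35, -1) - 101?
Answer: 42745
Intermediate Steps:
D(h, K) = 2 + h/K (D(h, K) = 2 + (h + h)/(K + K) = 2 + (2*h)/((2*K)) = 2 + (2*h)*(1/(2*K)) = 2 + h/K)
1158*D(-35, -1) - 101 = 1158*(2 - 35/(-1)) - 101 = 1158*(2 - 35*(-1)) - 101 = 1158*(2 + 35) - 101 = 1158*37 - 101 = 42846 - 101 = 42745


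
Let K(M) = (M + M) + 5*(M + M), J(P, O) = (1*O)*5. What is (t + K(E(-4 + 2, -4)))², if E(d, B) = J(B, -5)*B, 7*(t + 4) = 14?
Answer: 1435204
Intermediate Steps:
J(P, O) = 5*O (J(P, O) = O*5 = 5*O)
t = -2 (t = -4 + (⅐)*14 = -4 + 2 = -2)
E(d, B) = -25*B (E(d, B) = (5*(-5))*B = -25*B)
K(M) = 12*M (K(M) = 2*M + 5*(2*M) = 2*M + 10*M = 12*M)
(t + K(E(-4 + 2, -4)))² = (-2 + 12*(-25*(-4)))² = (-2 + 12*100)² = (-2 + 1200)² = 1198² = 1435204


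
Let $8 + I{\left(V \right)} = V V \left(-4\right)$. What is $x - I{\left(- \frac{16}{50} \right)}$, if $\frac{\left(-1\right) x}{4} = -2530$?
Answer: $\frac{6330256}{625} \approx 10128.0$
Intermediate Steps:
$I{\left(V \right)} = -8 - 4 V^{2}$ ($I{\left(V \right)} = -8 + V V \left(-4\right) = -8 + V^{2} \left(-4\right) = -8 - 4 V^{2}$)
$x = 10120$ ($x = \left(-4\right) \left(-2530\right) = 10120$)
$x - I{\left(- \frac{16}{50} \right)} = 10120 - \left(-8 - 4 \left(- \frac{16}{50}\right)^{2}\right) = 10120 - \left(-8 - 4 \left(\left(-16\right) \frac{1}{50}\right)^{2}\right) = 10120 - \left(-8 - 4 \left(- \frac{8}{25}\right)^{2}\right) = 10120 - \left(-8 - \frac{256}{625}\right) = 10120 - - \frac{5256}{625} = 10120 + \frac{5256}{625} = \frac{6330256}{625}$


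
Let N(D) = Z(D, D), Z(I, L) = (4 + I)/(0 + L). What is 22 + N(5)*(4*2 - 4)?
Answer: 146/5 ≈ 29.200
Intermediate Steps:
Z(I, L) = (4 + I)/L
N(D) = (4 + D)/D
22 + N(5)*(4*2 - 4) = 22 + ((4 + 5)/5)*(4*2 - 4) = 22 + ((⅕)*9)*(8 - 4) = 22 + (9/5)*4 = 22 + 36/5 = 146/5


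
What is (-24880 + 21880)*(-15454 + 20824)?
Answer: -16110000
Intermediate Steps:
(-24880 + 21880)*(-15454 + 20824) = -3000*5370 = -16110000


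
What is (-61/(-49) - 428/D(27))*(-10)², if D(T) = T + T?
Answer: -883900/1323 ≈ -668.10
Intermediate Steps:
D(T) = 2*T
(-61/(-49) - 428/D(27))*(-10)² = (-61/(-49) - 428/(2*27))*(-10)² = (-61*(-1/49) - 428/54)*100 = (61/49 - 428*1/54)*100 = (61/49 - 214/27)*100 = -8839/1323*100 = -883900/1323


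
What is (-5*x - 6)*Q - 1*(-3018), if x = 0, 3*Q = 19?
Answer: 2980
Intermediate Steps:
Q = 19/3 (Q = (1/3)*19 = 19/3 ≈ 6.3333)
(-5*x - 6)*Q - 1*(-3018) = (-5*0 - 6)*(19/3) - 1*(-3018) = (0 - 6)*(19/3) + 3018 = -6*19/3 + 3018 = -38 + 3018 = 2980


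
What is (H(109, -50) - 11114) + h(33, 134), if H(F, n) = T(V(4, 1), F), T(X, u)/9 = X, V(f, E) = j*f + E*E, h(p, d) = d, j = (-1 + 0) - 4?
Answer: -11151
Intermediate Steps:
j = -5 (j = -1 - 4 = -5)
V(f, E) = E² - 5*f (V(f, E) = -5*f + E*E = -5*f + E² = E² - 5*f)
T(X, u) = 9*X
H(F, n) = -171 (H(F, n) = 9*(1² - 5*4) = 9*(1 - 20) = 9*(-19) = -171)
(H(109, -50) - 11114) + h(33, 134) = (-171 - 11114) + 134 = -11285 + 134 = -11151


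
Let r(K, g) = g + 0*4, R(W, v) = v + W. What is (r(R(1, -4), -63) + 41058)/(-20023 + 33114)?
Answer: 40995/13091 ≈ 3.1315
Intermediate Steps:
R(W, v) = W + v
r(K, g) = g (r(K, g) = g + 0 = g)
(r(R(1, -4), -63) + 41058)/(-20023 + 33114) = (-63 + 41058)/(-20023 + 33114) = 40995/13091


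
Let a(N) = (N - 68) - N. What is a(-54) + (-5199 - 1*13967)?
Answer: -19234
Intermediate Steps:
a(N) = -68 (a(N) = (-68 + N) - N = -68)
a(-54) + (-5199 - 1*13967) = -68 + (-5199 - 1*13967) = -68 + (-5199 - 13967) = -68 - 19166 = -19234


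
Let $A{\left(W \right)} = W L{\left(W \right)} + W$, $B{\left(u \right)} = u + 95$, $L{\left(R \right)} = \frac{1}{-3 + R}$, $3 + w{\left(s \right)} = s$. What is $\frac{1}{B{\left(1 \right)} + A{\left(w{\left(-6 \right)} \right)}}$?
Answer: $\frac{4}{351} \approx 0.011396$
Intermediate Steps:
$w{\left(s \right)} = -3 + s$
$B{\left(u \right)} = 95 + u$
$A{\left(W \right)} = W + \frac{W}{-3 + W}$ ($A{\left(W \right)} = \frac{W}{-3 + W} + W = W + \frac{W}{-3 + W}$)
$\frac{1}{B{\left(1 \right)} + A{\left(w{\left(-6 \right)} \right)}} = \frac{1}{\left(95 + 1\right) + \frac{\left(-3 - 6\right) \left(-2 - 9\right)}{-3 - 9}} = \frac{1}{96 - \frac{9 \left(-2 - 9\right)}{-3 - 9}} = \frac{1}{96 - 9 \frac{1}{-12} \left(-11\right)} = \frac{1}{96 - \left(- \frac{3}{4}\right) \left(-11\right)} = \frac{1}{96 - \frac{33}{4}} = \frac{1}{\frac{351}{4}} = \frac{4}{351}$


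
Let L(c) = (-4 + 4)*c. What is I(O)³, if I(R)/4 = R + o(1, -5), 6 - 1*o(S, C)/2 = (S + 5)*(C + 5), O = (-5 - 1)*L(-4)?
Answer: 110592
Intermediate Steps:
L(c) = 0 (L(c) = 0*c = 0)
O = 0 (O = (-5 - 1)*0 = -6*0 = 0)
o(S, C) = 12 - 2*(5 + C)*(5 + S) (o(S, C) = 12 - 2*(S + 5)*(C + 5) = 12 - 2*(5 + S)*(5 + C) = 12 - 2*(5 + C)*(5 + S))
I(R) = 48 + 4*R (I(R) = 4*(R + (-38 - 10*(-5) - 10*1 - 2*(-5)*1)) = 4*(R + (-38 + 50 - 10 + 10)) = 4*(R + 12) = 4*(12 + R) = 48 + 4*R)
I(O)³ = (48 + 4*0)³ = (48 + 0)³ = 48³ = 110592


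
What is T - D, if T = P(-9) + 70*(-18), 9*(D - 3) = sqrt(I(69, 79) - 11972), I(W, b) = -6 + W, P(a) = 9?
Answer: -1254 - I*sqrt(11909)/9 ≈ -1254.0 - 12.125*I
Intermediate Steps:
D = 3 + I*sqrt(11909)/9 (D = 3 + sqrt((-6 + 69) - 11972)/9 = 3 + sqrt(63 - 11972)/9 = 3 + sqrt(-11909)/9 = 3 + (I*sqrt(11909))/9 = 3 + I*sqrt(11909)/9 ≈ 3.0 + 12.125*I)
T = -1251 (T = 9 + 70*(-18) = 9 - 1260 = -1251)
T - D = -1251 - (3 + I*sqrt(11909)/9) = -1251 + (-3 - I*sqrt(11909)/9) = -1254 - I*sqrt(11909)/9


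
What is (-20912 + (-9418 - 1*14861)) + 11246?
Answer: -33945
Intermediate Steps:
(-20912 + (-9418 - 1*14861)) + 11246 = (-20912 + (-9418 - 14861)) + 11246 = (-20912 - 24279) + 11246 = -45191 + 11246 = -33945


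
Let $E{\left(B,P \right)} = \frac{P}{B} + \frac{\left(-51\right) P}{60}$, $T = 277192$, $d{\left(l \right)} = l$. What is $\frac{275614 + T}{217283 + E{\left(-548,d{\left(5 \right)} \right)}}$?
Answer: $\frac{151468844}{59534375} \approx 2.5442$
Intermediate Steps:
$E{\left(B,P \right)} = - \frac{17 P}{20} + \frac{P}{B}$ ($E{\left(B,P \right)} = \frac{P}{B} + - 51 P \frac{1}{60} = \frac{P}{B} - \frac{17 P}{20} = - \frac{17 P}{20} + \frac{P}{B}$)
$\frac{275614 + T}{217283 + E{\left(-548,d{\left(5 \right)} \right)}} = \frac{275614 + 277192}{217283 + \left(\left(- \frac{17}{20}\right) 5 + \frac{5}{-548}\right)} = \frac{552806}{217283 + \left(- \frac{17}{4} + 5 \left(- \frac{1}{548}\right)\right)} = \frac{552806}{217283 - \frac{1167}{274}} = \frac{552806}{\frac{59534375}{274}} = 552806 \cdot \frac{274}{59534375} = \frac{151468844}{59534375}$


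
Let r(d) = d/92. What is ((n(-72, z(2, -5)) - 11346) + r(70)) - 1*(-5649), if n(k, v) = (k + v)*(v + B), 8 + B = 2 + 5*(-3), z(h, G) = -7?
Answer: -160275/46 ≈ -3484.2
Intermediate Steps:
B = -21 (B = -8 + (2 + 5*(-3)) = -8 + (2 - 15) = -8 - 13 = -21)
n(k, v) = (-21 + v)*(k + v) (n(k, v) = (k + v)*(v - 21) = (k + v)*(-21 + v) = (-21 + v)*(k + v))
r(d) = d/92 (r(d) = d*(1/92) = d/92)
((n(-72, z(2, -5)) - 11346) + r(70)) - 1*(-5649) = ((((-7)² - 21*(-72) - 21*(-7) - 72*(-7)) - 11346) + (1/92)*70) - 1*(-5649) = (((49 + 1512 + 147 + 504) - 11346) + 35/46) + 5649 = ((2212 - 11346) + 35/46) + 5649 = (-9134 + 35/46) + 5649 = -420129/46 + 5649 = -160275/46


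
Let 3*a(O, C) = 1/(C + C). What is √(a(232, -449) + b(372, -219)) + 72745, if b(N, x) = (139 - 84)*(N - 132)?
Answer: 72745 + √95800792506/2694 ≈ 72860.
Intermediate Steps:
a(O, C) = 1/(6*C) (a(O, C) = 1/(3*(C + C)) = 1/(3*((2*C))) = (1/(2*C))/3 = 1/(6*C))
b(N, x) = -7260 + 55*N (b(N, x) = 55*(-132 + N) = -7260 + 55*N)
√(a(232, -449) + b(372, -219)) + 72745 = √((⅙)/(-449) + (-7260 + 55*372)) + 72745 = √((⅙)*(-1/449) + (-7260 + 20460)) + 72745 = √(-1/2694 + 13200) + 72745 = √(35560799/2694) + 72745 = √95800792506/2694 + 72745 = 72745 + √95800792506/2694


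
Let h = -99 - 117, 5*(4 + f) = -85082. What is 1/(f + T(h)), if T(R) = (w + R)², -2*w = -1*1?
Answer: 20/588397 ≈ 3.3991e-5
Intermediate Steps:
w = ½ (w = -(-1)/2 = -½*(-1) = ½ ≈ 0.50000)
f = -85102/5 (f = -4 + (⅕)*(-85082) = -4 - 85082/5 = -85102/5 ≈ -17020.)
h = -216
T(R) = (½ + R)²
1/(f + T(h)) = 1/(-85102/5 + (1 + 2*(-216))²/4) = 1/(-85102/5 + (1 - 432)²/4) = 1/(-85102/5 + (¼)*(-431)²) = 1/(-85102/5 + (¼)*185761) = 1/(-85102/5 + 185761/4) = 1/(588397/20) = 20/588397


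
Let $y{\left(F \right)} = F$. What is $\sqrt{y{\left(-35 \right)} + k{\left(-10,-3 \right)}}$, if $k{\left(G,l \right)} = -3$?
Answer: $i \sqrt{38} \approx 6.1644 i$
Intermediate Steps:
$\sqrt{y{\left(-35 \right)} + k{\left(-10,-3 \right)}} = \sqrt{-35 - 3} = \sqrt{-38} = i \sqrt{38}$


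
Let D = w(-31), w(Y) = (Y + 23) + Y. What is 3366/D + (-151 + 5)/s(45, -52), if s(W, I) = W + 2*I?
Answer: -64300/767 ≈ -83.833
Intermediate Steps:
w(Y) = 23 + 2*Y (w(Y) = (23 + Y) + Y = 23 + 2*Y)
D = -39 (D = 23 + 2*(-31) = 23 - 62 = -39)
3366/D + (-151 + 5)/s(45, -52) = 3366/(-39) + (-151 + 5)/(45 + 2*(-52)) = 3366*(-1/39) - 146/(45 - 104) = -1122/13 - 146/(-59) = -1122/13 - 146*(-1/59) = -1122/13 + 146/59 = -64300/767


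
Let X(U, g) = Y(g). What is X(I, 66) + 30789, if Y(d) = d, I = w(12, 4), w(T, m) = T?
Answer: 30855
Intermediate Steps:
I = 12
X(U, g) = g
X(I, 66) + 30789 = 66 + 30789 = 30855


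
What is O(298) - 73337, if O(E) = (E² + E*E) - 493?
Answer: 103778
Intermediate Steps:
O(E) = -493 + 2*E² (O(E) = (E² + E²) - 493 = 2*E² - 493 = -493 + 2*E²)
O(298) - 73337 = (-493 + 2*298²) - 73337 = (-493 + 2*88804) - 73337 = (-493 + 177608) - 73337 = 177115 - 73337 = 103778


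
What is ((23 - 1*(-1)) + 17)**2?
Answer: 1681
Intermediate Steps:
((23 - 1*(-1)) + 17)**2 = ((23 + 1) + 17)**2 = (24 + 17)**2 = 41**2 = 1681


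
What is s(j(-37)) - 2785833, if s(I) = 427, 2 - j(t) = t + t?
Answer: -2785406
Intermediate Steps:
j(t) = 2 - 2*t (j(t) = 2 - (t + t) = 2 - 2*t)
s(j(-37)) - 2785833 = 427 - 2785833 = -2785406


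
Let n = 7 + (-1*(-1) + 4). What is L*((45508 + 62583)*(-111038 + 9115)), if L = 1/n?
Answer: -11016958993/12 ≈ -9.1808e+8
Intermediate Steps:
n = 12 (n = 7 + (1 + 4) = 7 + 5 = 12)
L = 1/12 ≈ 0.083333
L*((45508 + 62583)*(-111038 + 9115)) = ((45508 + 62583)*(-111038 + 9115))/12 = (108091*(-101923))/12 = (1/12)*(-11016958993) = -11016958993/12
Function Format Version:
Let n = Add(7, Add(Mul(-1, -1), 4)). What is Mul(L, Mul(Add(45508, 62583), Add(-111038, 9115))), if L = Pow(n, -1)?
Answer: Rational(-11016958993, 12) ≈ -9.1808e+8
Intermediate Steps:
n = 12 (n = Add(7, Add(1, 4)) = Add(7, 5) = 12)
L = Rational(1, 12) (L = Pow(12, -1) = Rational(1, 12) ≈ 0.083333)
Mul(L, Mul(Add(45508, 62583), Add(-111038, 9115))) = Mul(Rational(1, 12), Mul(Add(45508, 62583), Add(-111038, 9115))) = Mul(Rational(1, 12), Mul(108091, -101923)) = Mul(Rational(1, 12), -11016958993) = Rational(-11016958993, 12)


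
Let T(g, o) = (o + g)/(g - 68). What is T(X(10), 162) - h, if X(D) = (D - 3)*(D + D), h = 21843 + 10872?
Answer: -1177589/36 ≈ -32711.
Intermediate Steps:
h = 32715
X(D) = 2*D*(-3 + D) (X(D) = (-3 + D)*(2*D) = 2*D*(-3 + D))
T(g, o) = (g + o)/(-68 + g)
T(X(10), 162) - h = (2*10*(-3 + 10) + 162)/(-68 + 2*10*(-3 + 10)) - 1*32715 = (2*10*7 + 162)/(-68 + 2*10*7) - 32715 = (140 + 162)/(-68 + 140) - 32715 = 302/72 - 32715 = (1/72)*302 - 32715 = 151/36 - 32715 = -1177589/36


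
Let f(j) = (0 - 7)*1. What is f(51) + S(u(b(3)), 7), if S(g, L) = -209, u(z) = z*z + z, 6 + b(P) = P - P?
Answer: -216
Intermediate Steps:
b(P) = -6 (b(P) = -6 + (P - P) = -6 + 0 = -6)
u(z) = z + z² (u(z) = z² + z = z + z²)
f(j) = -7 (f(j) = -7*1 = -7)
f(51) + S(u(b(3)), 7) = -7 - 209 = -216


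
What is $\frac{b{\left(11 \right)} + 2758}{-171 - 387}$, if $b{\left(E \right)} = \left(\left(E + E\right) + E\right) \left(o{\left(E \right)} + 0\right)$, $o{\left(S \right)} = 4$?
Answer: $- \frac{1445}{279} \approx -5.1792$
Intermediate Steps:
$b{\left(E \right)} = 12 E$ ($b{\left(E \right)} = \left(\left(E + E\right) + E\right) \left(4 + 0\right) = \left(2 E + E\right) 4 = 3 E 4 = 12 E$)
$\frac{b{\left(11 \right)} + 2758}{-171 - 387} = \frac{12 \cdot 11 + 2758}{-171 - 387} = \frac{132 + 2758}{-558} = 2890 \left(- \frac{1}{558}\right) = - \frac{1445}{279}$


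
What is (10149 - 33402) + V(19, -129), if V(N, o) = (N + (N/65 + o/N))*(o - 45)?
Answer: -31404189/1235 ≈ -25429.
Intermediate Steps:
V(N, o) = (-45 + o)*(66*N/65 + o/N) (V(N, o) = (N + (N*(1/65) + o/N))*(-45 + o) = (N + (N/65 + o/N))*(-45 + o) = (66*N/65 + o/N)*(-45 + o) = (-45 + o)*(66*N/65 + o/N))
(10149 - 33402) + V(19, -129) = (10149 - 33402) + ((-129)**2 - 45*(-129) + (1/65)*19**2*(-2970 + 66*(-129)))/19 = -23253 + (16641 + 5805 + (1/65)*361*(-2970 - 8514))/19 = -23253 + (16641 + 5805 + (1/65)*361*(-11484))/19 = -23253 + (16641 + 5805 - 4145724/65)/19 = -23253 + (1/19)*(-2686734/65) = -23253 - 2686734/1235 = -31404189/1235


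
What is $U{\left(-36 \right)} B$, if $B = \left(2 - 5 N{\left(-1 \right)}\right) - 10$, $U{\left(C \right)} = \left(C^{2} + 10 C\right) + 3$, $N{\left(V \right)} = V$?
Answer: $-2817$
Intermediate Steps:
$U{\left(C \right)} = 3 + C^{2} + 10 C$
$B = -3$ ($B = \left(2 - -5\right) - 10 = \left(2 + 5\right) - 10 = 7 - 10 = -3$)
$U{\left(-36 \right)} B = \left(3 + \left(-36\right)^{2} + 10 \left(-36\right)\right) \left(-3\right) = \left(3 + 1296 - 360\right) \left(-3\right) = 939 \left(-3\right) = -2817$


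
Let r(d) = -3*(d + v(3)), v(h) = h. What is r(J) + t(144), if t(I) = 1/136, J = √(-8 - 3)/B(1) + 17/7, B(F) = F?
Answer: -15497/952 - 3*I*√11 ≈ -16.278 - 9.9499*I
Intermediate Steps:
J = 17/7 + I*√11 (J = √(-8 - 3)/1 + 17/7 = √(-11)*1 + 17*(⅐) = (I*√11)*1 + 17/7 = I*√11 + 17/7 = 17/7 + I*√11 ≈ 2.4286 + 3.3166*I)
t(I) = 1/136
r(d) = -9 - 3*d (r(d) = -3*(d + 3) = -3*(3 + d) = -9 - 3*d)
r(J) + t(144) = (-9 - 3*(17/7 + I*√11)) + 1/136 = (-9 + (-51/7 - 3*I*√11)) + 1/136 = (-114/7 - 3*I*√11) + 1/136 = -15497/952 - 3*I*√11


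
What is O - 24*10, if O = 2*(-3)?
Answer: -246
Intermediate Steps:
O = -6
O - 24*10 = -6 - 24*10 = -6 - 240 = -246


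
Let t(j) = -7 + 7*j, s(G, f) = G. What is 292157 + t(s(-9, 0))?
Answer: 292087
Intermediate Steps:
292157 + t(s(-9, 0)) = 292157 + (-7 + 7*(-9)) = 292157 + (-7 - 63) = 292157 - 70 = 292087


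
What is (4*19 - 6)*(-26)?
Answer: -1820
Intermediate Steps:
(4*19 - 6)*(-26) = (76 - 6)*(-26) = 70*(-26) = -1820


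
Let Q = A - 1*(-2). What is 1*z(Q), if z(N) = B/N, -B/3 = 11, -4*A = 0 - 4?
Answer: -11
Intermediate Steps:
A = 1 (A = -(0 - 4)/4 = -1/4*(-4) = 1)
B = -33 (B = -3*11 = -33)
Q = 3 (Q = 1 - 1*(-2) = 1 + 2 = 3)
z(N) = -33/N
1*z(Q) = 1*(-33/3) = 1*(-33*1/3) = 1*(-11) = -11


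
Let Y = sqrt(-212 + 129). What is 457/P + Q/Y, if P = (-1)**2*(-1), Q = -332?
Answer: -457 + 4*I*sqrt(83) ≈ -457.0 + 36.442*I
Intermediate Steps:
Y = I*sqrt(83) (Y = sqrt(-83) = I*sqrt(83) ≈ 9.1104*I)
P = -1 (P = 1*(-1) = -1)
457/P + Q/Y = 457/(-1) - 332*(-I*sqrt(83)/83) = 457*(-1) - (-4)*I*sqrt(83) = -457 + 4*I*sqrt(83)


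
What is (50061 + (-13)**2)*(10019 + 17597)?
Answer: 1387151680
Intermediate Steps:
(50061 + (-13)**2)*(10019 + 17597) = (50061 + 169)*27616 = 50230*27616 = 1387151680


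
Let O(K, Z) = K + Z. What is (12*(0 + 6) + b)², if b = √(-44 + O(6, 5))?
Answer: (72 + I*√33)² ≈ 5151.0 + 827.22*I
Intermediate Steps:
b = I*√33 (b = √(-44 + (6 + 5)) = √(-44 + 11) = √(-33) = I*√33 ≈ 5.7446*I)
(12*(0 + 6) + b)² = (12*(0 + 6) + I*√33)² = (12*6 + I*√33)² = (72 + I*√33)²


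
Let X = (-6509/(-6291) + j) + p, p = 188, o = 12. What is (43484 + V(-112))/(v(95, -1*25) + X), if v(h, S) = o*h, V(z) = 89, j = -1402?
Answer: -274117743/459025 ≈ -597.17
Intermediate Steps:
v(h, S) = 12*h
X = -7630765/6291 (X = (-6509/(-6291) - 1402) + 188 = (-6509*(-1/6291) - 1402) + 188 = (6509/6291 - 1402) + 188 = -8813473/6291 + 188 = -7630765/6291 ≈ -1213.0)
(43484 + V(-112))/(v(95, -1*25) + X) = (43484 + 89)/(12*95 - 7630765/6291) = 43573/(1140 - 7630765/6291) = 43573/(-459025/6291) = 43573*(-6291/459025) = -274117743/459025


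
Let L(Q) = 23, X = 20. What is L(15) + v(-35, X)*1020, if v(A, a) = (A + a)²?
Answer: 229523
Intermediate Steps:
L(15) + v(-35, X)*1020 = 23 + (-35 + 20)²*1020 = 23 + (-15)²*1020 = 23 + 225*1020 = 23 + 229500 = 229523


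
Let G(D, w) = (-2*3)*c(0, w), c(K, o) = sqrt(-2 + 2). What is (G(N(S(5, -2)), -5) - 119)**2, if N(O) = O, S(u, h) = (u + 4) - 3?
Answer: 14161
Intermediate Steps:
S(u, h) = 1 + u (S(u, h) = (4 + u) - 3 = 1 + u)
c(K, o) = 0 (c(K, o) = sqrt(0) = 0)
G(D, w) = 0 (G(D, w) = -2*3*0 = -6*0 = 0)
(G(N(S(5, -2)), -5) - 119)**2 = (0 - 119)**2 = (-119)**2 = 14161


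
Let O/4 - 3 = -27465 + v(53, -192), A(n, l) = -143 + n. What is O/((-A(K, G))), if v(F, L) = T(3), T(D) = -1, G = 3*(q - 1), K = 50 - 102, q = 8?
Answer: -109852/195 ≈ -563.34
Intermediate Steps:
K = -52
G = 21 (G = 3*(8 - 1) = 3*7 = 21)
v(F, L) = -1
O = -109852 (O = 12 + 4*(-27465 - 1) = 12 + 4*(-27466) = 12 - 109864 = -109852)
O/((-A(K, G))) = -109852*(-1/(-143 - 52)) = -109852/((-1*(-195))) = -109852/195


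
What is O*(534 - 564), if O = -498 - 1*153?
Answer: 19530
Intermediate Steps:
O = -651 (O = -498 - 153 = -651)
O*(534 - 564) = -651*(534 - 564) = -651*(-30) = 19530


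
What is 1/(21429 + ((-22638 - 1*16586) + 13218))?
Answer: -1/4577 ≈ -0.00021848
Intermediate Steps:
1/(21429 + ((-22638 - 1*16586) + 13218)) = 1/(21429 + ((-22638 - 16586) + 13218)) = 1/(21429 + (-39224 + 13218)) = 1/(21429 - 26006) = 1/(-4577) = -1/4577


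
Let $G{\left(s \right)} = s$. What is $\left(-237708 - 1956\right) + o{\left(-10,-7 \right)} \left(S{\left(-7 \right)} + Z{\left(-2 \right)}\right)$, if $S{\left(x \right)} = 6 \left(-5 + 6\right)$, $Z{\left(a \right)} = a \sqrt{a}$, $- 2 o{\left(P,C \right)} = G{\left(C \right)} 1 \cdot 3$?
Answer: $-239601 - 21 i \sqrt{2} \approx -2.396 \cdot 10^{5} - 29.698 i$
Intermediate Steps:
$o{\left(P,C \right)} = - \frac{3 C}{2}$ ($o{\left(P,C \right)} = - \frac{C 1 \cdot 3}{2} = - \frac{C 3}{2} = - \frac{3 C}{2}$)
$Z{\left(a \right)} = a^{\frac{3}{2}}$
$S{\left(x \right)} = 6$ ($S{\left(x \right)} = 6 \cdot 1 = 6$)
$\left(-237708 - 1956\right) + o{\left(-10,-7 \right)} \left(S{\left(-7 \right)} + Z{\left(-2 \right)}\right) = \left(-237708 - 1956\right) + \left(- \frac{3}{2}\right) \left(-7\right) \left(6 + \left(-2\right)^{\frac{3}{2}}\right) = -239664 + \frac{21 \left(6 - 2 i \sqrt{2}\right)}{2} = -239664 + \left(63 - 21 i \sqrt{2}\right) = -239601 - 21 i \sqrt{2}$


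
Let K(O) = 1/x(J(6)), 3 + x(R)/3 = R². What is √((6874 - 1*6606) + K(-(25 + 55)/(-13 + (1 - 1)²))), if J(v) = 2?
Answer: √2415/3 ≈ 16.381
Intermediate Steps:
x(R) = -9 + 3*R²
K(O) = ⅓ (K(O) = 1/(-9 + 3*2²) = 1/(-9 + 3*4) = 1/(-9 + 12) = 1/3 = ⅓)
√((6874 - 1*6606) + K(-(25 + 55)/(-13 + (1 - 1)²))) = √((6874 - 1*6606) + ⅓) = √((6874 - 6606) + ⅓) = √(268 + ⅓) = √(805/3) = √2415/3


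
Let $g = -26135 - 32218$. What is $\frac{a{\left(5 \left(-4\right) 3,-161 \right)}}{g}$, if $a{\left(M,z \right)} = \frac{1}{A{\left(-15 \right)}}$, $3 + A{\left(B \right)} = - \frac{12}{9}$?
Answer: $\frac{1}{252863} \approx 3.9547 \cdot 10^{-6}$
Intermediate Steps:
$A{\left(B \right)} = - \frac{13}{3}$ ($A{\left(B \right)} = -3 - \frac{12}{9} = -3 - \frac{4}{3} = - \frac{13}{3}$)
$a{\left(M,z \right)} = - \frac{3}{13}$ ($a{\left(M,z \right)} = \frac{1}{- \frac{13}{3}} = - \frac{3}{13}$)
$g = -58353$
$\frac{a{\left(5 \left(-4\right) 3,-161 \right)}}{g} = - \frac{3}{13 \left(-58353\right)} = \left(- \frac{3}{13}\right) \left(- \frac{1}{58353}\right) = \frac{1}{252863}$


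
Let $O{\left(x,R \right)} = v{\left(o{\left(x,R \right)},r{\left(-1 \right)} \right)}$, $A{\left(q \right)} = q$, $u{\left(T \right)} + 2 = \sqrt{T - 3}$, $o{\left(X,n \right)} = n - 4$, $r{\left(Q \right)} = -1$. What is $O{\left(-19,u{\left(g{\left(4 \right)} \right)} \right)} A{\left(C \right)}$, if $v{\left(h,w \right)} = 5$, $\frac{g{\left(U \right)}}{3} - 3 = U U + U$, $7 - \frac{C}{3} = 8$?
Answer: $-15$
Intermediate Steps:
$o{\left(X,n \right)} = -4 + n$
$C = -3$ ($C = 21 - 24 = -3$)
$g{\left(U \right)} = 9 + 3 U + 3 U^{2}$ ($g{\left(U \right)} = 9 + 3 \left(U U + U\right) = 9 + 3 \left(U^{2} + U\right) = 9 + 3 \left(U + U^{2}\right) = 9 + \left(3 U + 3 U^{2}\right) = 9 + 3 U + 3 U^{2}$)
$u{\left(T \right)} = -2 + \sqrt{-3 + T}$ ($u{\left(T \right)} = -2 + \sqrt{T - 3} = -2 + \sqrt{-3 + T}$)
$O{\left(x,R \right)} = 5$
$O{\left(-19,u{\left(g{\left(4 \right)} \right)} \right)} A{\left(C \right)} = 5 \left(-3\right) = -15$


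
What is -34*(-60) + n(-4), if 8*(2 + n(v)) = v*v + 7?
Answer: 16327/8 ≈ 2040.9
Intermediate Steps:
n(v) = -9/8 + v²/8 (n(v) = -2 + (v*v + 7)/8 = -2 + (v² + 7)/8 = -2 + (7 + v²)/8 = -2 + (7/8 + v²/8) = -9/8 + v²/8)
-34*(-60) + n(-4) = -34*(-60) + (-9/8 + (⅛)*(-4)²) = 2040 + (-9/8 + (⅛)*16) = 2040 + (-9/8 + 2) = 2040 + 7/8 = 16327/8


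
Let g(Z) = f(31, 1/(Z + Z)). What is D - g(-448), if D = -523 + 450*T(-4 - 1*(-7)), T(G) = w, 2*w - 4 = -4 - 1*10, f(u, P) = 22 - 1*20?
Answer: -2775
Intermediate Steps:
f(u, P) = 2 (f(u, P) = 22 - 20 = 2)
w = -5 (w = 2 + (-4 - 1*10)/2 = 2 + (-4 - 10)/2 = 2 + (1/2)*(-14) = 2 - 7 = -5)
T(G) = -5
g(Z) = 2
D = -2773 (D = -523 + 450*(-5) = -523 - 2250 = -2773)
D - g(-448) = -2773 - 1*2 = -2773 - 2 = -2775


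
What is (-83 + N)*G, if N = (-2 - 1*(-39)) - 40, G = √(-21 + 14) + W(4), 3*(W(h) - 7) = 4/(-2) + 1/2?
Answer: -559 - 86*I*√7 ≈ -559.0 - 227.53*I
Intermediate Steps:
W(h) = 13/2 (W(h) = 7 + (4/(-2) + 1/2)/3 = 7 + (4*(-½) + 1*(½))/3 = 7 + (-2 + ½)/3 = 7 + (⅓)*(-3/2) = 7 - ½ = 13/2)
G = 13/2 + I*√7 (G = √(-21 + 14) + 13/2 = √(-7) + 13/2 = I*√7 + 13/2 = 13/2 + I*√7 ≈ 6.5 + 2.6458*I)
N = -3 (N = (-2 + 39) - 40 = 37 - 40 = -3)
(-83 + N)*G = (-83 - 3)*(13/2 + I*√7) = -86*(13/2 + I*√7) = -559 - 86*I*√7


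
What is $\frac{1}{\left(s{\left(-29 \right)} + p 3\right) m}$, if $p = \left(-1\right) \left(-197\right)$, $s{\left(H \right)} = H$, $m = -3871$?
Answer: $- \frac{1}{2175502} \approx -4.5966 \cdot 10^{-7}$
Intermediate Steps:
$p = 197$
$\frac{1}{\left(s{\left(-29 \right)} + p 3\right) m} = \frac{1}{\left(-29 + 197 \cdot 3\right) \left(-3871\right)} = \frac{1}{-29 + 591} \left(- \frac{1}{3871}\right) = \frac{1}{562} \left(- \frac{1}{3871}\right) = - \frac{1}{2175502}$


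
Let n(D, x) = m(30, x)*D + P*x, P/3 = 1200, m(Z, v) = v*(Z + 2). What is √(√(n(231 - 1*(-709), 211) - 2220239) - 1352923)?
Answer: √(-1352923 + √4886241) ≈ 1162.2*I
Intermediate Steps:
m(Z, v) = v*(2 + Z)
P = 3600 (P = 3*1200 = 3600)
n(D, x) = 3600*x + 32*D*x (n(D, x) = (x*(2 + 30))*D + 3600*x = (x*32)*D + 3600*x = (32*x)*D + 3600*x = 32*D*x + 3600*x = 3600*x + 32*D*x)
√(√(n(231 - 1*(-709), 211) - 2220239) - 1352923) = √(√(16*211*(225 + 2*(231 - 1*(-709))) - 2220239) - 1352923) = √(√(16*211*(225 + 2*(231 + 709)) - 2220239) - 1352923) = √(√(16*211*(225 + 2*940) - 2220239) - 1352923) = √(√(16*211*(225 + 1880) - 2220239) - 1352923) = √(√(16*211*2105 - 2220239) - 1352923) = √(√(7106480 - 2220239) - 1352923) = √(√4886241 - 1352923) = √(-1352923 + √4886241)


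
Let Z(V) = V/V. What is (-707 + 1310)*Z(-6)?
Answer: 603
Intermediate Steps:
Z(V) = 1
(-707 + 1310)*Z(-6) = (-707 + 1310)*1 = 603*1 = 603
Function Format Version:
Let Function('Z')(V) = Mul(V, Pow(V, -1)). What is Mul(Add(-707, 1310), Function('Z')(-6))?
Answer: 603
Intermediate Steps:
Function('Z')(V) = 1
Mul(Add(-707, 1310), Function('Z')(-6)) = Mul(Add(-707, 1310), 1) = Mul(603, 1) = 603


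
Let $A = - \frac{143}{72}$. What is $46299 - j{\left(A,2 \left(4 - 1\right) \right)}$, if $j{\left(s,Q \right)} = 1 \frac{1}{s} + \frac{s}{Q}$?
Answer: $\frac{2860218577}{61776} \approx 46300.0$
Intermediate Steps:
$A = - \frac{143}{72}$ ($A = \left(-143\right) \frac{1}{72} = - \frac{143}{72} \approx -1.9861$)
$j{\left(s,Q \right)} = \frac{1}{s} + \frac{s}{Q}$
$46299 - j{\left(A,2 \left(4 - 1\right) \right)} = 46299 - \left(\frac{1}{- \frac{143}{72}} - \frac{143}{72 \cdot 2 \left(4 - 1\right)}\right) = 46299 - \left(- \frac{72}{143} - \frac{143}{72 \cdot 2 \cdot 3}\right) = 46299 - \left(- \frac{72}{143} - \frac{143}{72 \cdot 6}\right) = 46299 - \left(- \frac{72}{143} - \frac{143}{432}\right) = 46299 - - \frac{51553}{61776} = 46299 + \frac{51553}{61776} = \frac{2860218577}{61776}$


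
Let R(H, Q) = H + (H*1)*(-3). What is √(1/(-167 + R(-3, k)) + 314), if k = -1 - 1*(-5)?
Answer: 3*√904337/161 ≈ 17.720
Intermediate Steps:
k = 4 (k = -1 + 5 = 4)
R(H, Q) = -2*H (R(H, Q) = H + H*(-3) = H - 3*H = -2*H)
√(1/(-167 + R(-3, k)) + 314) = √(1/(-167 - 2*(-3)) + 314) = √(1/(-167 + 6) + 314) = √(1/(-161) + 314) = √(-1/161 + 314) = √(50553/161) = 3*√904337/161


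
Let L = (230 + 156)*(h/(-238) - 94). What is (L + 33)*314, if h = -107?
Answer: -1348070452/119 ≈ -1.1328e+7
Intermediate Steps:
L = -4297145/119 (L = (230 + 156)*(-107/(-238) - 94) = 386*(-107*(-1/238) - 94) = 386*(107/238 - 94) = 386*(-22265/238) = -4297145/119 ≈ -36110.)
(L + 33)*314 = (-4297145/119 + 33)*314 = -4293218/119*314 = -1348070452/119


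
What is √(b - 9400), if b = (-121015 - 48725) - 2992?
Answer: 2*I*√45533 ≈ 426.77*I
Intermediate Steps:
b = -172732 (b = -169740 - 2992 = -172732)
√(b - 9400) = √(-172732 - 9400) = √(-182132) = 2*I*√45533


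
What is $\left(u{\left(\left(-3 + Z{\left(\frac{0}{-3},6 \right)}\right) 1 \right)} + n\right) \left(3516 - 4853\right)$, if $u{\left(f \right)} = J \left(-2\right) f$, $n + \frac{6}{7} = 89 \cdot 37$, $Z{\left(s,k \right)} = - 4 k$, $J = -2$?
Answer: $-4257199$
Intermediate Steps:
$n = \frac{23045}{7}$ ($n = - \frac{6}{7} + 89 \cdot 37 = - \frac{6}{7} + 3293 = \frac{23045}{7} \approx 3292.1$)
$u{\left(f \right)} = 4 f$ ($u{\left(f \right)} = \left(-2\right) \left(-2\right) f = 4 f$)
$\left(u{\left(\left(-3 + Z{\left(\frac{0}{-3},6 \right)}\right) 1 \right)} + n\right) \left(3516 - 4853\right) = \left(4 \left(-3 - 24\right) 1 + \frac{23045}{7}\right) \left(3516 - 4853\right) = \left(4 \left(-3 - 24\right) 1 + \frac{23045}{7}\right) \left(-1337\right) = \left(4 \left(\left(-27\right) 1\right) + \frac{23045}{7}\right) \left(-1337\right) = \left(4 \left(-27\right) + \frac{23045}{7}\right) \left(-1337\right) = \left(-108 + \frac{23045}{7}\right) \left(-1337\right) = \frac{22289}{7} \left(-1337\right) = -4257199$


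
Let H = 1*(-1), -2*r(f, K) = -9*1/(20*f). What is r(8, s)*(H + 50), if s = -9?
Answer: 441/320 ≈ 1.3781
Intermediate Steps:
r(f, K) = 9/(40*f) (r(f, K) = -(-9)/(2*((f*5)*4)) = -(-9)/(2*((5*f)*4)) = -(-9)/(2*(20*f)) = -(-9)*1/(20*f)/2 = -(-9)/(40*f) = 9/(40*f))
H = -1
r(8, s)*(H + 50) = ((9/40)/8)*(-1 + 50) = ((9/40)*(⅛))*49 = (9/320)*49 = 441/320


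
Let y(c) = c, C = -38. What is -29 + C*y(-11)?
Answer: 389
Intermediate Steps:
-29 + C*y(-11) = -29 - 38*(-11) = -29 + 418 = 389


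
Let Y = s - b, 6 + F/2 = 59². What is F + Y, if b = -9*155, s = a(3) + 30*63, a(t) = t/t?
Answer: 10236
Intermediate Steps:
a(t) = 1
s = 1891 (s = 1 + 30*63 = 1 + 1890 = 1891)
F = 6950 (F = -12 + 2*59² = -12 + 2*3481 = -12 + 6962 = 6950)
b = -1395
Y = 3286 (Y = 1891 - 1*(-1395) = 1891 + 1395 = 3286)
F + Y = 6950 + 3286 = 10236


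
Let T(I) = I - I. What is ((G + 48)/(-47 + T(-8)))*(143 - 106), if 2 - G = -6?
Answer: -2072/47 ≈ -44.085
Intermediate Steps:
G = 8 (G = 2 - 1*(-6) = 2 + 6 = 8)
T(I) = 0
((G + 48)/(-47 + T(-8)))*(143 - 106) = ((8 + 48)/(-47 + 0))*(143 - 106) = (56/(-47))*37 = (56*(-1/47))*37 = -56/47*37 = -2072/47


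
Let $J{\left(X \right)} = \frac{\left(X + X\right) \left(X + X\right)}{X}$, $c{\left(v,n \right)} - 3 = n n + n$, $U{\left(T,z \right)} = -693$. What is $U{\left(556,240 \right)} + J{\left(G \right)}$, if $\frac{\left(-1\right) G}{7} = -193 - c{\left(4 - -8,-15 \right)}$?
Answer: $10675$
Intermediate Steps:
$c{\left(v,n \right)} = 3 + n + n^{2}$ ($c{\left(v,n \right)} = 3 + \left(n n + n\right) = 3 + \left(n^{2} + n\right) = 3 + \left(n + n^{2}\right) = 3 + n + n^{2}$)
$G = 2842$ ($G = - 7 \left(-193 - \left(3 - 15 + \left(-15\right)^{2}\right)\right) = - 7 \left(-193 - \left(3 - 15 + 225\right)\right) = - 7 \left(-193 - 213\right) = \left(-7\right) \left(-406\right) = 2842$)
$J{\left(X \right)} = 4 X$ ($J{\left(X \right)} = \frac{2 X 2 X}{X} = \frac{4 X^{2}}{X} = 4 X$)
$U{\left(556,240 \right)} + J{\left(G \right)} = -693 + 4 \cdot 2842 = -693 + 11368 = 10675$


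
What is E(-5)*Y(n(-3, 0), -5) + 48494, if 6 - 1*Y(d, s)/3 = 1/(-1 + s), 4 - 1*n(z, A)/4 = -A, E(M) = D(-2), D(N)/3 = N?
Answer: 48383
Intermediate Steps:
D(N) = 3*N
E(M) = -6 (E(M) = 3*(-2) = -6)
n(z, A) = 16 + 4*A (n(z, A) = 16 - (-4)*A = 16 + 4*A)
Y(d, s) = 18 - 3/(-1 + s)
E(-5)*Y(n(-3, 0), -5) + 48494 = -18*(-7 + 6*(-5))/(-1 - 5) + 48494 = -18*(-7 - 30)/(-6) + 48494 = -18*(-1)*(-37)/6 + 48494 = -6*37/2 + 48494 = -111 + 48494 = 48383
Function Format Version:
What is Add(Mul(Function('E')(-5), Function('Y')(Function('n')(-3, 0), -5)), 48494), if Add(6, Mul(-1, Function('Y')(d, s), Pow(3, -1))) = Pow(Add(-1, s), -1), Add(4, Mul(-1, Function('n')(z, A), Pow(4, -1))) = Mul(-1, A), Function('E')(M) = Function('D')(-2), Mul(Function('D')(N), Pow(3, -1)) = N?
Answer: 48383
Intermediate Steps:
Function('D')(N) = Mul(3, N)
Function('E')(M) = -6 (Function('E')(M) = Mul(3, -2) = -6)
Function('n')(z, A) = Add(16, Mul(4, A)) (Function('n')(z, A) = Add(16, Mul(-4, Mul(-1, A))) = Add(16, Mul(4, A)))
Function('Y')(d, s) = Add(18, Mul(-3, Pow(Add(-1, s), -1)))
Add(Mul(Function('E')(-5), Function('Y')(Function('n')(-3, 0), -5)), 48494) = Add(Mul(-6, Mul(3, Pow(Add(-1, -5), -1), Add(-7, Mul(6, -5)))), 48494) = Add(Mul(-6, Mul(3, Pow(-6, -1), Add(-7, -30))), 48494) = Add(Mul(-6, Mul(3, Rational(-1, 6), -37)), 48494) = Add(Mul(-6, Rational(37, 2)), 48494) = Add(-111, 48494) = 48383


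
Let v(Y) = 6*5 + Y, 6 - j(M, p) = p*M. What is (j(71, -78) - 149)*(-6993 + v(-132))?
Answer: -38277525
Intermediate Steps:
j(M, p) = 6 - M*p (j(M, p) = 6 - p*M = 6 - M*p)
v(Y) = 30 + Y
(j(71, -78) - 149)*(-6993 + v(-132)) = ((6 - 1*71*(-78)) - 149)*(-6993 + (30 - 132)) = ((6 + 5538) - 149)*(-6993 - 102) = (5544 - 149)*(-7095) = 5395*(-7095) = -38277525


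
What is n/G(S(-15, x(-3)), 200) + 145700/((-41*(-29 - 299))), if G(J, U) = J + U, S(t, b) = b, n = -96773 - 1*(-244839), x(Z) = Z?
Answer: 504973617/662314 ≈ 762.44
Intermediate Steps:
n = 148066 (n = -96773 + 244839 = 148066)
n/G(S(-15, x(-3)), 200) + 145700/((-41*(-29 - 299))) = 148066/(-3 + 200) + 145700/((-41*(-29 - 299))) = 148066/197 + 145700/((-41*(-328))) = 148066*(1/197) + 145700/13448 = 148066/197 + 145700*(1/13448) = 148066/197 + 36425/3362 = 504973617/662314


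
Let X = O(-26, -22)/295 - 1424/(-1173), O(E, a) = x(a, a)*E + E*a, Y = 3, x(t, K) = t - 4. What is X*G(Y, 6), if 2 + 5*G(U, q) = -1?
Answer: -1883984/576725 ≈ -3.2667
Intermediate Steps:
x(t, K) = -4 + t
O(E, a) = E*a + E*(-4 + a) (O(E, a) = (-4 + a)*E + E*a = E*(-4 + a) + E*a = E*a + E*(-4 + a))
G(U, q) = -3/5 (G(U, q) = -2/5 + (1/5)*(-1) = -2/5 - 1/5 = -3/5)
X = 1883984/346035 (X = (2*(-26)*(-2 - 22))/295 - 1424/(-1173) = (2*(-26)*(-24))*(1/295) - 1424*(-1/1173) = 1248*(1/295) + 1424/1173 = 1248/295 + 1424/1173 = 1883984/346035 ≈ 5.4445)
X*G(Y, 6) = (1883984/346035)*(-3/5) = -1883984/576725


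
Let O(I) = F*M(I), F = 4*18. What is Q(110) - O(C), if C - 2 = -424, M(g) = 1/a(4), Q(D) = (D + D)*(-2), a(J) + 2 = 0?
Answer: -404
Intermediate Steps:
a(J) = -2 (a(J) = -2 + 0 = -2)
Q(D) = -4*D (Q(D) = (2*D)*(-2) = -4*D)
M(g) = -½ (M(g) = 1/(-2) = -½)
C = -422 (C = 2 - 424 = -422)
F = 72
O(I) = -36 (O(I) = 72*(-½) = -36)
Q(110) - O(C) = -4*110 - 1*(-36) = -440 + 36 = -404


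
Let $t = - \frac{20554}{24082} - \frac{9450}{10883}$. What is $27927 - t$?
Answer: $\frac{3659841235222}{131042203} \approx 27929.0$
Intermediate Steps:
$t = - \frac{225632041}{131042203}$ ($t = \left(-20554\right) \frac{1}{24082} - \frac{9450}{10883} = - \frac{10277}{12041} - \frac{9450}{10883} = - \frac{225632041}{131042203} \approx -1.7218$)
$27927 - t = 27927 - - \frac{225632041}{131042203} = 27927 + \frac{225632041}{131042203} = \frac{3659841235222}{131042203}$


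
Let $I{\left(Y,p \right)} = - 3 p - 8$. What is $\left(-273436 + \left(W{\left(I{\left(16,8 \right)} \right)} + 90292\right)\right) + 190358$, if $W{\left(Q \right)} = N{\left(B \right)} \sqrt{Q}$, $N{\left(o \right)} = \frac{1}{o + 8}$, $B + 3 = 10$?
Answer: $7214 + \frac{4 i \sqrt{2}}{15} \approx 7214.0 + 0.37712 i$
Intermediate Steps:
$B = 7$ ($B = -3 + 10 = 7$)
$I{\left(Y,p \right)} = -8 - 3 p$
$N{\left(o \right)} = \frac{1}{8 + o}$
$W{\left(Q \right)} = \frac{\sqrt{Q}}{15}$ ($W{\left(Q \right)} = \frac{\sqrt{Q}}{8 + 7} = \frac{\sqrt{Q}}{15}$)
$\left(-273436 + \left(W{\left(I{\left(16,8 \right)} \right)} + 90292\right)\right) + 190358 = \left(-273436 + \left(\frac{\sqrt{-8 - 24}}{15} + 90292\right)\right) + 190358 = \left(-273436 + \left(\frac{\sqrt{-32}}{15} + 90292\right)\right) + 190358 = \left(-273436 + \left(\frac{4 i \sqrt{2}}{15} + 90292\right)\right) + 190358 = \left(-273436 + \left(90292 + \frac{4 i \sqrt{2}}{15}\right)\right) + 190358 = \left(-183144 + \frac{4 i \sqrt{2}}{15}\right) + 190358 = 7214 + \frac{4 i \sqrt{2}}{15}$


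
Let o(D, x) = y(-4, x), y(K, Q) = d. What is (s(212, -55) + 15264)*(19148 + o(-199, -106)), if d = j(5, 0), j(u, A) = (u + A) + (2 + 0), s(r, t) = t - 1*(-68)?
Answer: 292630935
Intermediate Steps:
s(r, t) = 68 + t (s(r, t) = t + 68 = 68 + t)
j(u, A) = 2 + A + u (j(u, A) = (A + u) + 2 = 2 + A + u)
d = 7 (d = 2 + 0 + 5 = 7)
y(K, Q) = 7
o(D, x) = 7
(s(212, -55) + 15264)*(19148 + o(-199, -106)) = ((68 - 55) + 15264)*(19148 + 7) = (13 + 15264)*19155 = 15277*19155 = 292630935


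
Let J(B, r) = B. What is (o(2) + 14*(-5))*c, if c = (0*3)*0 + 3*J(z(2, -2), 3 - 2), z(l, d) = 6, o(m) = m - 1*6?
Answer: -1332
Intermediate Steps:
o(m) = -6 + m (o(m) = m - 6 = -6 + m)
c = 18 (c = (0*3)*0 + 3*6 = 0*0 + 18 = 0 + 18 = 18)
(o(2) + 14*(-5))*c = ((-6 + 2) + 14*(-5))*18 = (-4 - 70)*18 = -74*18 = -1332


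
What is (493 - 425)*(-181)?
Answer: -12308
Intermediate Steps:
(493 - 425)*(-181) = 68*(-181) = -12308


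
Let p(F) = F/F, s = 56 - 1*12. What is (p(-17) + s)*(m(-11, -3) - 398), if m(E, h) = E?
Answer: -18405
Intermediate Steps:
s = 44 (s = 56 - 12 = 44)
p(F) = 1
(p(-17) + s)*(m(-11, -3) - 398) = (1 + 44)*(-11 - 398) = 45*(-409) = -18405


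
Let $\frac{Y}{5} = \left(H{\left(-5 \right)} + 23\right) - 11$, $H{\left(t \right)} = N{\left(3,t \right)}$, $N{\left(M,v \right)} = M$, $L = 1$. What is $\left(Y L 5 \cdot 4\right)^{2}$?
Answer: $2250000$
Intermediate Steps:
$H{\left(t \right)} = 3$
$Y = 75$ ($Y = 5 \left(\left(3 + 23\right) - 11\right) = 5 \left(26 - 11\right) = 5 \cdot 15 = 75$)
$\left(Y L 5 \cdot 4\right)^{2} = \left(75 \cdot 1 \cdot 5 \cdot 4\right)^{2} = \left(75 \cdot 5 \cdot 4\right)^{2} = \left(75 \cdot 20\right)^{2} = 1500^{2} = 2250000$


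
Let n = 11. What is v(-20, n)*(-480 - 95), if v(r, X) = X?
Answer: -6325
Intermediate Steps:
v(-20, n)*(-480 - 95) = 11*(-480 - 95) = 11*(-575) = -6325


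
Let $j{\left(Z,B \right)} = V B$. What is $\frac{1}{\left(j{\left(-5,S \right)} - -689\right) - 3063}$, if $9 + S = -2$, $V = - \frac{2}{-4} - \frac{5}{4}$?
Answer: $- \frac{4}{9463} \approx -0.0004227$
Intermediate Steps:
$V = - \frac{3}{4}$ ($V = \left(-2\right) \left(- \frac{1}{4}\right) - \frac{5}{4} = \frac{1}{2} - \frac{5}{4} = - \frac{3}{4} \approx -0.75$)
$S = -11$ ($S = -9 - 2 = -11$)
$j{\left(Z,B \right)} = - \frac{3 B}{4}$
$\frac{1}{\left(j{\left(-5,S \right)} - -689\right) - 3063} = \frac{1}{\left(\left(- \frac{3}{4}\right) \left(-11\right) - -689\right) - 3063} = \frac{1}{\left(\frac{33}{4} + 689\right) - 3063} = \frac{1}{\frac{2789}{4} - 3063} = \frac{1}{- \frac{9463}{4}} = - \frac{4}{9463}$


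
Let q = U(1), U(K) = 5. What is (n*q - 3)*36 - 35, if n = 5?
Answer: 757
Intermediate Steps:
q = 5
(n*q - 3)*36 - 35 = (5*5 - 3)*36 - 35 = (25 - 3)*36 - 35 = 22*36 - 35 = 792 - 35 = 757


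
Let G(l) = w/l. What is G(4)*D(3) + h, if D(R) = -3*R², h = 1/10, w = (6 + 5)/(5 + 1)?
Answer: -491/40 ≈ -12.275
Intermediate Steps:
w = 11/6 ≈ 1.8333
G(l) = 11/(6*l)
h = ⅒ ≈ 0.10000
G(4)*D(3) + h = ((11/6)/4)*(-3*3²) + ⅒ = ((11/6)*(¼))*(-3*9) + ⅒ = (11/24)*(-27) + ⅒ = -99/8 + ⅒ = -491/40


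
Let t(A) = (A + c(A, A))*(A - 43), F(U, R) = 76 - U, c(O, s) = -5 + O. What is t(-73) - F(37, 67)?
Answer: 17477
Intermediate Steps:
t(A) = (-43 + A)*(-5 + 2*A) (t(A) = (A + (-5 + A))*(A - 43) = (-5 + 2*A)*(-43 + A) = (-43 + A)*(-5 + 2*A))
t(-73) - F(37, 67) = (215 - 91*(-73) + 2*(-73)²) - (76 - 1*37) = (215 + 6643 + 2*5329) - (76 - 37) = (215 + 6643 + 10658) - 1*39 = 17516 - 39 = 17477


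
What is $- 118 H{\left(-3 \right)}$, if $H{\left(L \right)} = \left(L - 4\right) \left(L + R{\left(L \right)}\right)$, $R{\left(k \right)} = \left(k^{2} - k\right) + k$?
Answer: $4956$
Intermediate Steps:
$R{\left(k \right)} = k^{2}$
$H{\left(L \right)} = \left(-4 + L\right) \left(L + L^{2}\right)$ ($H{\left(L \right)} = \left(L - 4\right) \left(L + L^{2}\right) = \left(-4 + L\right) \left(L + L^{2}\right)$)
$- 118 H{\left(-3 \right)} = - 118 \left(- 3 \left(-4 + \left(-3\right)^{2} - -9\right)\right) = - 118 \left(- 3 \left(-4 + 9 + 9\right)\right) = - 118 \left(\left(-3\right) 14\right) = \left(-118\right) \left(-42\right) = 4956$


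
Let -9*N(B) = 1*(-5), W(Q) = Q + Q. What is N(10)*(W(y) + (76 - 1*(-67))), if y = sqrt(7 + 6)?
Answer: 715/9 + 10*sqrt(13)/9 ≈ 83.451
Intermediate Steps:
y = sqrt(13) ≈ 3.6056
W(Q) = 2*Q
N(B) = 5/9 (N(B) = -(-5)/9 = -1/9*(-5) = 5/9)
N(10)*(W(y) + (76 - 1*(-67))) = 5*(2*sqrt(13) + (76 - 1*(-67)))/9 = 5*(2*sqrt(13) + (76 + 67))/9 = 5*(2*sqrt(13) + 143)/9 = 5*(143 + 2*sqrt(13))/9 = 715/9 + 10*sqrt(13)/9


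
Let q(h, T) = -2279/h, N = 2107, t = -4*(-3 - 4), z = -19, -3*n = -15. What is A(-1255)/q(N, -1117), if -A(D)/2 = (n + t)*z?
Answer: -61446/53 ≈ -1159.4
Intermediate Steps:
n = 5 (n = -⅓*(-15) = 5)
t = 28 (t = -4*(-7) = 28)
A(D) = 1254 (A(D) = -2*(5 + 28)*(-19) = -66*(-19) = -2*(-627) = 1254)
A(-1255)/q(N, -1117) = 1254/((-2279/2107)) = 1254/((-2279*1/2107)) = 1254/(-53/49) = 1254*(-49/53) = -61446/53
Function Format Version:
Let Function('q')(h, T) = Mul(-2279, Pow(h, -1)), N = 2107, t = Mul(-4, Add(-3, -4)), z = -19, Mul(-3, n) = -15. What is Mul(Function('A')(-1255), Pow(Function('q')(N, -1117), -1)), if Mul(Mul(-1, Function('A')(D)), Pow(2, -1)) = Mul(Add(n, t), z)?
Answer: Rational(-61446, 53) ≈ -1159.4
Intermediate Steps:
n = 5 (n = Mul(Rational(-1, 3), -15) = 5)
t = 28 (t = Mul(-4, -7) = 28)
Function('A')(D) = 1254 (Function('A')(D) = Mul(-2, Mul(Add(5, 28), -19)) = Mul(-2, Mul(33, -19)) = Mul(-2, -627) = 1254)
Mul(Function('A')(-1255), Pow(Function('q')(N, -1117), -1)) = Mul(1254, Pow(Mul(-2279, Pow(2107, -1)), -1)) = Mul(1254, Pow(Mul(-2279, Rational(1, 2107)), -1)) = Mul(1254, Pow(Rational(-53, 49), -1)) = Mul(1254, Rational(-49, 53)) = Rational(-61446, 53)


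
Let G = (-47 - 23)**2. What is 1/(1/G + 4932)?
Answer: 4900/24166801 ≈ 0.00020276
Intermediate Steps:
G = 4900 (G = (-70)**2 = 4900)
1/(1/G + 4932) = 1/(1/4900 + 4932) = 1/(24166801/4900) = 4900/24166801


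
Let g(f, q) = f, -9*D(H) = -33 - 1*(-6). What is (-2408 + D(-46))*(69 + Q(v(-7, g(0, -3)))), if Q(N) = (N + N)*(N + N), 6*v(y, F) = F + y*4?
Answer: -3379025/9 ≈ -3.7545e+5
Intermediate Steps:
D(H) = 3 (D(H) = -(-33 - 1*(-6))/9 = -(-33 + 6)/9 = -⅑*(-27) = 3)
v(y, F) = F/6 + 2*y/3 (v(y, F) = (F + y*4)/6 = (F + 4*y)/6 = F/6 + 2*y/3)
Q(N) = 4*N² (Q(N) = (2*N)*(2*N) = 4*N²)
(-2408 + D(-46))*(69 + Q(v(-7, g(0, -3)))) = (-2408 + 3)*(69 + 4*((⅙)*0 + (⅔)*(-7))²) = -2405*(69 + 4*(0 - 14/3)²) = -2405*(69 + 4*(-14/3)²) = -2405*(69 + 4*(196/9)) = -2405*(69 + 784/9) = -2405*1405/9 = -3379025/9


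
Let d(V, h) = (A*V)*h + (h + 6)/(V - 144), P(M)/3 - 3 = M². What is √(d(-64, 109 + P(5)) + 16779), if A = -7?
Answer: √279166485/52 ≈ 321.31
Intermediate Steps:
P(M) = 9 + 3*M²
d(V, h) = (6 + h)/(-144 + V) - 7*V*h (d(V, h) = (-7*V)*h + (h + 6)/(V - 144) = -7*V*h + (6 + h)/(-144 + V) = (6 + h)/(-144 + V) - 7*V*h)
√(d(-64, 109 + P(5)) + 16779) = √((6 + (109 + (9 + 3*5²)) - 7*(109 + (9 + 3*5²))*(-64)² + 1008*(-64)*(109 + (9 + 3*5²)))/(-144 - 64) + 16779) = √((6 + (109 + (9 + 3*25)) - 7*(109 + (9 + 3*25))*4096 + 1008*(-64)*(109 + (9 + 3*25)))/(-208) + 16779) = √(-(6 + (109 + (9 + 75)) - 7*(109 + (9 + 75))*4096 + 1008*(-64)*(109 + (9 + 75)))/208 + 16779) = √(-(6 + (109 + 84) - 7*(109 + 84)*4096 + 1008*(-64)*(109 + 84))/208 + 16779) = √(-(6 + 193 - 7*193*4096 + 1008*(-64)*193)/208 + 16779) = √(-(6 + 193 - 5533696 - 12450816)/208 + 16779) = √(-1/208*(-17984313) + 16779) = √(17984313/208 + 16779) = √(21474345/208) = √279166485/52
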